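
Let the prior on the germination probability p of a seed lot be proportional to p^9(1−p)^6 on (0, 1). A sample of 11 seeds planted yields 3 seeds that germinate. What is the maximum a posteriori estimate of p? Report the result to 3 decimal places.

p̂_MAP = 0.462

The prior density ∝ p^9(1−p)^6 is the kernel of Beta(10, 7).
Data: 3 successes in 11 trials. The binomial likelihood contributes p^3(1−p)^8, so the posterior is Beta(10+3, 7+8) = Beta(13, 15).
For Beta(a, b) with a, b > 1 the mode is (a−1)/(a+b−2) = 12/26 ≈ 0.462.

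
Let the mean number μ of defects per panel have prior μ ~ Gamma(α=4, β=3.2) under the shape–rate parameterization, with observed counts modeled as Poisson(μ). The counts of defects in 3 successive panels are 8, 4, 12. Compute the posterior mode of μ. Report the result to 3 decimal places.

μ̂_MAP = 4.355

Σxᵢ = 8+4+12 = 24, with n = 3.
Posterior ∝ μ^3e^(−3.2μ) · μ^24e^(−3μ) = μ^27e^(−6.2μ), i.e. Gamma(shape=28, rate=6.2).
The mode of a Gamma(a, b) with a ≥ 1 (shape–rate) is (a−1)/b = 27/6.2 ≈ 4.355.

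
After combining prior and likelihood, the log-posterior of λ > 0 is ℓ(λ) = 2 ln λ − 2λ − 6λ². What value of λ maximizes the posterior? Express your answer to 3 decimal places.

ℓ'(λ) = 2/λ − 2 − 12λ. Setting this to zero and multiplying by λ: 12λ² + 2λ − 2 = 0.
λ = (−2 + √(2² + 4·12·2)) / (2·12) = (−2 + √100) / 24 = (−2 + 10)/24 = 1/3.
ℓ''(λ) = −2/λ² − 12 < 0, confirming a maximum.

λ̂_MAP = 0.333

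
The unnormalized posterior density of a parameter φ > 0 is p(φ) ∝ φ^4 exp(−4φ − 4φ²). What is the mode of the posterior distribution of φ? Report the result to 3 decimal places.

φ̂_MAP = 0.500

ℓ'(φ) = 4/φ − 4 − 8φ. Setting this to zero and multiplying by φ: 8φ² + 4φ − 4 = 0.
φ = (−4 + √(4² + 4·8·4)) / (2·8) = (−4 + √144) / 16 = (−4 + 12)/16 = 1/2.
ℓ''(φ) = −4/φ² − 8 < 0, confirming a maximum.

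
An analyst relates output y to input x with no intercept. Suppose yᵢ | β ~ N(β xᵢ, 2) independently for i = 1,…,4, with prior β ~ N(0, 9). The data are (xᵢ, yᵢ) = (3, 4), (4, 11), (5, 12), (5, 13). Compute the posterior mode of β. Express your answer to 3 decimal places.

β̂_MAP = 2.406

log p(β | y) = −Σ(yᵢ − βxᵢ)²/(2·2) − β²/(2·9) + const.
Setting the derivative to zero: Σxᵢ(yᵢ − βxᵢ)/2 − β/9 = 0, so β = Σxᵢyᵢ / (Σxᵢ² + σ²/τ²).
Σxᵢyᵢ = 3·4 + 4·11 + 5·12 + 5·13 = 181; Σxᵢ² = 75; σ²/τ² = 2/9.
β̂_MAP = 181 / (75 + 2/9) = 181/(677/9) = 1629/677 ≈ 2.406.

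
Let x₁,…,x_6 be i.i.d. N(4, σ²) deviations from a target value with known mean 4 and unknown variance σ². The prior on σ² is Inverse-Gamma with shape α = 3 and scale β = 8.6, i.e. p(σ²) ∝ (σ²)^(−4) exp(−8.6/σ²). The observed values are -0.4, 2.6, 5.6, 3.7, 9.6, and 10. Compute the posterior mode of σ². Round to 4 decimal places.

σ̂²_MAP = 7.7521

Sum of squared deviations about the known mean: SS = (-0.4−4)² + (2.6−4)² + (5.6−4)² + (3.7−4)² + (9.6−4)² + (10−4)² = 91.33.
The Normal likelihood contributes (σ²)^(−n/2) exp(−SS/(2σ²)), so the posterior is Inverse-Gamma(α + n/2, β + SS/2) = Inverse-Gamma(6, 54.265).
The mode of Inverse-Gamma(a, b) is b/(a+1) = 54.265/7 ≈ 7.7521.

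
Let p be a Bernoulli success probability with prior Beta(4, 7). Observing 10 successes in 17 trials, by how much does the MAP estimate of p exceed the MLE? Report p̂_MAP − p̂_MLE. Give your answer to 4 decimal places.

Posterior is Beta(14, 14); MAP = (14−1)/(28−2) = 13/26 ≈ 0.50000.
MLE ignores the prior: p̂_MLE = k/n = 10/17 ≈ 0.58824.
Difference = 13/26 − 10/17 = -3/34 ≈ -0.0882.

MAP − MLE = -0.0882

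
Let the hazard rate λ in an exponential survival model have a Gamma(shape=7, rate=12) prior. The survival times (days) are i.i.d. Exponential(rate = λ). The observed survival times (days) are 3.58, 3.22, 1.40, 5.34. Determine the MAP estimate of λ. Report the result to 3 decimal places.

The Exponential(rate=λ) likelihood is ∝ λ^n e^(−λΣtᵢ). Here n = 4 and Σtᵢ = 3.58 + 3.22 + 1.40 + 5.34 = 13.54.
Posterior ∝ λ^6e^(−12λ) · λ^4e^(−13.54λ) = λ^10e^(−25.54λ), i.e. Gamma(11, 25.54).
Mode = (a−1)/b = 10/25.54 ≈ 0.392.

λ̂_MAP = 0.392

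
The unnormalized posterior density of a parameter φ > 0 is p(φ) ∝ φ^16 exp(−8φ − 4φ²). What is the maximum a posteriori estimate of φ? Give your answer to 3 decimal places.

φ̂_MAP = 1.000

ℓ'(φ) = 16/φ − 8 − 8φ. Setting this to zero and multiplying by φ: 8φ² + 8φ − 16 = 0.
φ = (−8 + √(8² + 4·8·16)) / (2·8) = (−8 + √576) / 16 = (−8 + 24)/16 = 1.
ℓ''(φ) = −16/φ² − 8 < 0, confirming a maximum.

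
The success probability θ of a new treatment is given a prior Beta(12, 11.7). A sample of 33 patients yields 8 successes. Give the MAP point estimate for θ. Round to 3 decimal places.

Prior: Beta(12, 11.7).
Data: 8 successes in 33 trials. The binomial likelihood contributes θ^8(1−θ)^25, so the posterior is Beta(12+8, 11.7+25) = Beta(20, 36.7).
For Beta(a, b) with a, b > 1 the mode is (a−1)/(a+b−2) = 19/54.7 ≈ 0.347.

θ̂_MAP = 0.347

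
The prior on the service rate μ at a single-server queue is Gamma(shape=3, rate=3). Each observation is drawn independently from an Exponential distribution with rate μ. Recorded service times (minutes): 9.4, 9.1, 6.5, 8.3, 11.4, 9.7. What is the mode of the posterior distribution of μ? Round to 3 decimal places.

μ̂_MAP = 0.139

The Exponential(rate=μ) likelihood is ∝ μ^n e^(−μΣtᵢ). Here n = 6 and Σtᵢ = 9.4 + 9.1 + 6.5 + 8.3 + 11.4 + 9.7 = 54.4.
Posterior ∝ μ^2e^(−3μ) · μ^6e^(−54.4μ) = μ^8e^(−57.4μ), i.e. Gamma(9, 57.4).
Mode = (a−1)/b = 8/57.4 ≈ 0.139.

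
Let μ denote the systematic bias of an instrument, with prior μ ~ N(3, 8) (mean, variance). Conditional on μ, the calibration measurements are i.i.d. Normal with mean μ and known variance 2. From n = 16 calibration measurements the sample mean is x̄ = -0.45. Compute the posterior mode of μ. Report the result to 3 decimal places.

μ̂_MAP = -0.397

n = 16, x̄ = -0.45.
For a Normal prior and Normal likelihood with known variance, the posterior is Normal; its mode equals its mean, the precision-weighted average.
Prior precision 1/σ₀² = 1/8 = 0.125; data precision n/σ² = 16/2 = 8.
μ̂ = (0.125·3 + 8·(-0.45)) / (0.125 + 8) = (-3.225)/8.125 = -129/325 ≈ -0.397.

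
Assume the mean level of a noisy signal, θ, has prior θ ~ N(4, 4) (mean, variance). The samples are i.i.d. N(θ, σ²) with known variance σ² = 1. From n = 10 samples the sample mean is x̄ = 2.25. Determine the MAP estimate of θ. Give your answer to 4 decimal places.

θ̂_MAP = 2.2927

n = 10, x̄ = 2.25.
For a Normal prior and Normal likelihood with known variance, the posterior is Normal; its mode equals its mean, the precision-weighted average.
Prior precision 1/σ₀² = 1/4 = 0.25; data precision n/σ² = 10/1 = 10.
θ̂ = (0.25·4 + 10·2.25) / (0.25 + 10) = 23.5/10.25 = 94/41 ≈ 2.2927.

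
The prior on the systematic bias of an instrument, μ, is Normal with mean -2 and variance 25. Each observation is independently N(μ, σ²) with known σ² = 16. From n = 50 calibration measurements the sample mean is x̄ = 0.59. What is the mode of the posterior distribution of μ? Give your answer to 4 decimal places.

n = 50, x̄ = 0.59.
For a Normal prior and Normal likelihood with known variance, the posterior is Normal; its mode equals its mean, the precision-weighted average.
Prior precision 1/σ₀² = 1/25 = 0.04; data precision n/σ² = 50/16 = 3.125.
μ̂ = (0.04·(-2) + 3.125·0.59) / (0.04 + 3.125) = 1.76375/3.165 = 1411/2532 ≈ 0.5573.

μ̂_MAP = 0.5573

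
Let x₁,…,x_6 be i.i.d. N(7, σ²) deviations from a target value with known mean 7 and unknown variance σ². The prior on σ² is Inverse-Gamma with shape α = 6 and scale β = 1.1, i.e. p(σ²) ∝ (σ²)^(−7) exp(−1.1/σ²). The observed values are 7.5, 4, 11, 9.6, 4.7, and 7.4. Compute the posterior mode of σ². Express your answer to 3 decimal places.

Sum of squared deviations about the known mean: SS = (7.5−7)² + (4−7)² + (11−7)² + (9.6−7)² + (4.7−7)² + (7.4−7)² = 37.46.
The Normal likelihood contributes (σ²)^(−n/2) exp(−SS/(2σ²)), so the posterior is Inverse-Gamma(α + n/2, β + SS/2) = Inverse-Gamma(9, 19.83).
The mode of Inverse-Gamma(a, b) is b/(a+1) = 19.83/10 ≈ 1.983.

σ̂²_MAP = 1.983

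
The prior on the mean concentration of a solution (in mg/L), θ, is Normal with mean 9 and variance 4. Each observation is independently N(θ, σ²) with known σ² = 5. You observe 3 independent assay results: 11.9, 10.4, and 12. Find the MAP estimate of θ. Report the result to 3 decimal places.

θ̂_MAP = 10.718

n = 3; x̄ = (11.9 + 10.4 + 12)/3 = 34.3/3 = 343/30 ≈ 11.4333.
For a Normal prior and Normal likelihood with known variance, the posterior is Normal; its mode equals its mean, the precision-weighted average.
Prior precision 1/σ₀² = 1/4 = 0.25; data precision n/σ² = 3/5 = 0.6.
θ̂ = (0.25·9 + 0.6·(343/30)) / (0.25 + 0.6) = 9.11/0.85 = 911/85 ≈ 10.718.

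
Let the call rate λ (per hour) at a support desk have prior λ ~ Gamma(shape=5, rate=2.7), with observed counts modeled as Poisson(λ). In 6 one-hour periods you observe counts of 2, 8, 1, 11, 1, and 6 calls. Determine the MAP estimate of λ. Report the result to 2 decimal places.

Σxᵢ = 2+8+1+11+1+6 = 29, with n = 6.
Posterior ∝ λ^4e^(−2.7λ) · λ^29e^(−6λ) = λ^33e^(−8.7λ), i.e. Gamma(shape=34, rate=8.7).
The mode of a Gamma(a, b) with a ≥ 1 (shape–rate) is (a−1)/b = 33/8.7 ≈ 3.79.

λ̂_MAP = 3.79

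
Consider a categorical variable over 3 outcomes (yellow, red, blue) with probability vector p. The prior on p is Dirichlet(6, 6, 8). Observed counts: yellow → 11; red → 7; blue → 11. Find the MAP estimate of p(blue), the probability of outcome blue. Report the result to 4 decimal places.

The posterior is Dirichlet(αᵢ + nᵢ) = Dirichlet(17, 13, 19).
For a Dirichlet(a₁,…,a_K) with all aᵢ > 1, the mode has j-th component (aⱼ − 1)/(Σaᵢ − K).
Here Σaᵢ = 49 and K = 3, so p(blue) = (19 − 1)/(49 − 3) = 18/46 ≈ 0.3913.

MAP estimate of p(blue) = 0.3913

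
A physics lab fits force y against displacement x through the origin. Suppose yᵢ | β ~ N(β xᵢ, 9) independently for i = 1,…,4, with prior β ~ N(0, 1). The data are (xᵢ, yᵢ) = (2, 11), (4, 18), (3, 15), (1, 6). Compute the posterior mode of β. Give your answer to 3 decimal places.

β̂_MAP = 3.718

log p(β | y) = −Σ(yᵢ − βxᵢ)²/(2·9) − β²/(2·1) + const.
Setting the derivative to zero: Σxᵢ(yᵢ − βxᵢ)/9 − β/1 = 0, so β = Σxᵢyᵢ / (Σxᵢ² + σ²/τ²).
Σxᵢyᵢ = 2·11 + 4·18 + 3·15 + 1·6 = 145; Σxᵢ² = 30; σ²/τ² = 9.
β̂_MAP = 145 / (30 + 9) = 145/39 ≈ 3.718.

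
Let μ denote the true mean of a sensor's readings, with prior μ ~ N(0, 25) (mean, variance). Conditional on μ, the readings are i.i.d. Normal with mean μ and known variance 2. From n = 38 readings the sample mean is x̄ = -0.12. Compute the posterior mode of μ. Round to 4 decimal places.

μ̂_MAP = -0.1197

n = 38, x̄ = -0.12.
For a Normal prior and Normal likelihood with known variance, the posterior is Normal; its mode equals its mean, the precision-weighted average.
Prior precision 1/σ₀² = 1/25 = 0.04; data precision n/σ² = 38/2 = 19.
μ̂ = (0.04·0 + 19·(-0.12)) / (0.04 + 19) = (-2.28)/19.04 = -57/476 ≈ -0.1197.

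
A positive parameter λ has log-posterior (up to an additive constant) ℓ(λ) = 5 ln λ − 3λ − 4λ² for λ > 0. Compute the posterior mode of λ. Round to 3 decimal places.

ℓ'(λ) = 5/λ − 3 − 8λ. Setting this to zero and multiplying by λ: 8λ² + 3λ − 5 = 0.
λ = (−3 + √(3² + 4·8·5)) / (2·8) = (−3 + √169) / 16 = (−3 + 13)/16 = 5/8.
ℓ''(λ) = −5/λ² − 8 < 0, confirming a maximum.

λ̂_MAP = 0.625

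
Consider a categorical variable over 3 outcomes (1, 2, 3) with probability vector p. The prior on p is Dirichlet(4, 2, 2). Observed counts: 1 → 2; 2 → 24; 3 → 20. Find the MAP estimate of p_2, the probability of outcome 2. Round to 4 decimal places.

MAP estimate: 0.4902

The posterior is Dirichlet(αᵢ + nᵢ) = Dirichlet(6, 26, 22).
For a Dirichlet(a₁,…,a_K) with all aᵢ > 1, the mode has j-th component (aⱼ − 1)/(Σaᵢ − K).
Here Σaᵢ = 54 and K = 3, so p_2 = (26 − 1)/(54 − 3) = 25/51 ≈ 0.4902.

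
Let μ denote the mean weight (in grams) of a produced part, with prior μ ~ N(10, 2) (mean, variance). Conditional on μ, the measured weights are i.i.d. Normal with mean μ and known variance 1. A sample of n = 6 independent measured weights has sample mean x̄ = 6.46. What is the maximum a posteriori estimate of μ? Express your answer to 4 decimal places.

n = 6, x̄ = 6.46.
For a Normal prior and Normal likelihood with known variance, the posterior is Normal; its mode equals its mean, the precision-weighted average.
Prior precision 1/σ₀² = 1/2 = 0.5; data precision n/σ² = 6/1 = 6.
μ̂ = (0.5·10 + 6·6.46) / (0.5 + 6) = 43.76/6.5 = 2188/325 ≈ 6.7323.

μ̂_MAP = 6.7323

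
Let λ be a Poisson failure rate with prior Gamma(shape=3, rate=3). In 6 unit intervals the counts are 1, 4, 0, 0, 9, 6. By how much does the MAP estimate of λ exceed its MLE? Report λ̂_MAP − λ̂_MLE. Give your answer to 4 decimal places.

MAP − MLE = -0.8889

Σxᵢ = 20. Posterior is Gamma(23, 9); MAP = (23−1)/9 = 22/9 ≈ 2.44444.
MLE = x̄ = 20/6 ≈ 3.33333.
Difference = 22/9 − 20/6 = -8/9 ≈ -0.8889.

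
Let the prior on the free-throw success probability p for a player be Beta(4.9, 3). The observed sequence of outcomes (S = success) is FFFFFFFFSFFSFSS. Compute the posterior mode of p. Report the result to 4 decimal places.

p̂_MAP = 0.3780

Prior: Beta(4.9, 3).
Data: 4 successes in 15 trials (from the sequence). The binomial likelihood contributes p^4(1−p)^11, so the posterior is Beta(4.9+4, 3+11) = Beta(8.9, 14).
For Beta(a, b) with a, b > 1 the mode is (a−1)/(a+b−2) = 7.9/20.9 ≈ 0.3780.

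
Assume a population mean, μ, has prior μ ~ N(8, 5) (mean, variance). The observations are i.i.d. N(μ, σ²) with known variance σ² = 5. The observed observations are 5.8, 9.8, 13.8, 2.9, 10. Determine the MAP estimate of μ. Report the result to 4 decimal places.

n = 5; x̄ = (5.8 + 9.8 + 13.8 + 2.9 + 10)/5 = 42.3/5 = 8.46.
For a Normal prior and Normal likelihood with known variance, the posterior is Normal; its mode equals its mean, the precision-weighted average.
Prior precision 1/σ₀² = 1/5 = 0.2; data precision n/σ² = 5/5 = 1.
μ̂ = (0.2·8 + 1·8.46) / (0.2 + 1) = 10.06/1.2 = 503/60 ≈ 8.3833.

μ̂_MAP = 8.3833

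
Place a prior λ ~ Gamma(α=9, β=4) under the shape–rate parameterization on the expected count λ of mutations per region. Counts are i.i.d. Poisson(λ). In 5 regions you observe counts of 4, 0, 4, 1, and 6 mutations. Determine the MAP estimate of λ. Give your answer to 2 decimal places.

Σxᵢ = 4+0+4+1+6 = 15, with n = 5.
Posterior ∝ λ^8e^(−4λ) · λ^15e^(−5λ) = λ^23e^(−9λ), i.e. Gamma(shape=24, rate=9).
The mode of a Gamma(a, b) with a ≥ 1 (shape–rate) is (a−1)/b = 23/9 ≈ 2.56.

λ̂_MAP = 2.56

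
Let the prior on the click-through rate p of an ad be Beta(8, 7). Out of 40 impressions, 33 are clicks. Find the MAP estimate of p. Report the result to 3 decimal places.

Prior: Beta(8, 7).
Data: 33 successes in 40 trials. The binomial likelihood contributes p^33(1−p)^7, so the posterior is Beta(8+33, 7+7) = Beta(41, 14).
For Beta(a, b) with a, b > 1 the mode is (a−1)/(a+b−2) = 40/53 ≈ 0.755.

p̂_MAP = 0.755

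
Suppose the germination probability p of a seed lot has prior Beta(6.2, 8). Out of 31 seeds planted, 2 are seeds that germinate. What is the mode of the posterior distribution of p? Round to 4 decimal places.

p̂_MAP = 0.1667

Prior: Beta(6.2, 8).
Data: 2 successes in 31 trials. The binomial likelihood contributes p^2(1−p)^29, so the posterior is Beta(6.2+2, 8+29) = Beta(8.2, 37).
For Beta(a, b) with a, b > 1 the mode is (a−1)/(a+b−2) = 7.2/43.2 ≈ 0.1667.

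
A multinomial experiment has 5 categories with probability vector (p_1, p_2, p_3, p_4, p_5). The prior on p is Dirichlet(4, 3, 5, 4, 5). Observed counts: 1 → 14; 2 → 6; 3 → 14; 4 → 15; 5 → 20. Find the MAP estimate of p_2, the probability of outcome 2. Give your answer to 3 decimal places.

The posterior is Dirichlet(αᵢ + nᵢ) = Dirichlet(18, 9, 19, 19, 25).
For a Dirichlet(a₁,…,a_K) with all aᵢ > 1, the mode has j-th component (aⱼ − 1)/(Σaᵢ − K).
Here Σaᵢ = 90 and K = 5, so p_2 = (9 − 1)/(90 − 5) = 8/85 ≈ 0.094.

MAP estimate: 0.094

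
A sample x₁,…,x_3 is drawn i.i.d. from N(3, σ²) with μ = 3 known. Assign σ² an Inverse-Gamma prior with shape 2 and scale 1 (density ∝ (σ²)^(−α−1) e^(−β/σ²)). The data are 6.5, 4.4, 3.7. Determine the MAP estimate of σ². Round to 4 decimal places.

σ̂²_MAP = 1.8556

Sum of squared deviations about the known mean: SS = (6.5−3)² + (4.4−3)² + (3.7−3)² = 14.7.
The Normal likelihood contributes (σ²)^(−n/2) exp(−SS/(2σ²)), so the posterior is Inverse-Gamma(α + n/2, β + SS/2) = Inverse-Gamma(3.5, 8.35).
The mode of Inverse-Gamma(a, b) is b/(a+1) = 8.35/4.5 ≈ 1.8556.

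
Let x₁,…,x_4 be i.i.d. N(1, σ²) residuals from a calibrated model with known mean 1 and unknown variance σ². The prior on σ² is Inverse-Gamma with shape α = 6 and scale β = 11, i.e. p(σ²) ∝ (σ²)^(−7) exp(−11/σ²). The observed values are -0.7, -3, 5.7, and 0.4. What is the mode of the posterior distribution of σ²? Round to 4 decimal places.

σ̂²_MAP = 3.5189

Sum of squared deviations about the known mean: SS = (-0.7−1)² + (-3−1)² + (5.7−1)² + (0.4−1)² = 41.34.
The Normal likelihood contributes (σ²)^(−n/2) exp(−SS/(2σ²)), so the posterior is Inverse-Gamma(α + n/2, β + SS/2) = Inverse-Gamma(8, 31.67).
The mode of Inverse-Gamma(a, b) is b/(a+1) = 31.67/9 ≈ 3.5189.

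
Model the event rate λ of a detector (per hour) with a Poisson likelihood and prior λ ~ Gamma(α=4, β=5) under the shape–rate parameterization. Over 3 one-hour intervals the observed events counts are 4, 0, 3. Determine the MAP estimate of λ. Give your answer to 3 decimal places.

Σxᵢ = 4+0+3 = 7, with n = 3.
Posterior ∝ λ^3e^(−5λ) · λ^7e^(−3λ) = λ^10e^(−8λ), i.e. Gamma(shape=11, rate=8).
The mode of a Gamma(a, b) with a ≥ 1 (shape–rate) is (a−1)/b = 10/8 ≈ 1.250.

λ̂_MAP = 1.250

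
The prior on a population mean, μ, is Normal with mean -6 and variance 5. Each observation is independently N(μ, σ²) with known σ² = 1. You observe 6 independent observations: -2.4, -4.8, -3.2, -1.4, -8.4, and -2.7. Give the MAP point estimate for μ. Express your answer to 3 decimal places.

n = 6; x̄ = ((-2.4) + (-4.8) + (-3.2) + (-1.4) + (-8.4) + (-2.7))/6 = -22.9/6 = -229/60 ≈ -3.8167.
For a Normal prior and Normal likelihood with known variance, the posterior is Normal; its mode equals its mean, the precision-weighted average.
Prior precision 1/σ₀² = 1/5 = 0.2; data precision n/σ² = 6/1 = 6.
μ̂ = (0.2·(-6) + 6·(-229/60)) / (0.2 + 6) = (-24.1)/6.2 = -241/62 ≈ -3.887.

μ̂_MAP = -3.887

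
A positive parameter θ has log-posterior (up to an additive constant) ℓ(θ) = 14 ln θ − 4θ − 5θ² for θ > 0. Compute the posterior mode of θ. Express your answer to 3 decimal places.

ℓ'(θ) = 14/θ − 4 − 10θ. Setting this to zero and multiplying by θ: 10θ² + 4θ − 14 = 0.
θ = (−4 + √(4² + 4·10·14)) / (2·10) = (−4 + √576) / 20 = (−4 + 24)/20 = 1.
ℓ''(θ) = −14/θ² − 10 < 0, confirming a maximum.

θ̂_MAP = 1.000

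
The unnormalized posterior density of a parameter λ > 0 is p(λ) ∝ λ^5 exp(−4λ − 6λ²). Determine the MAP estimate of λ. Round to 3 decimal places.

λ̂_MAP = 0.500

ℓ'(λ) = 5/λ − 4 − 12λ. Setting this to zero and multiplying by λ: 12λ² + 4λ − 5 = 0.
λ = (−4 + √(4² + 4·12·5)) / (2·12) = (−4 + √256) / 24 = (−4 + 16)/24 = 1/2.
ℓ''(λ) = −5/λ² − 12 < 0, confirming a maximum.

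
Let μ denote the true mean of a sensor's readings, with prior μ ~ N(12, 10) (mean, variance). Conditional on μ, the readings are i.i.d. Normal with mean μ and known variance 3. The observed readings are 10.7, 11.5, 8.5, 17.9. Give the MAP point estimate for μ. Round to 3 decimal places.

μ̂_MAP = 12.140

n = 4; x̄ = (10.7 + 11.5 + 8.5 + 17.9)/4 = 48.6/4 = 12.15.
For a Normal prior and Normal likelihood with known variance, the posterior is Normal; its mode equals its mean, the precision-weighted average.
Prior precision 1/σ₀² = 1/10 = 0.1; data precision n/σ² = 4/3.
μ̂ = (0.1·12 + (4/3)·12.15) / (0.1 + 4/3) = 17.4/(43/30) = 522/43 ≈ 12.140.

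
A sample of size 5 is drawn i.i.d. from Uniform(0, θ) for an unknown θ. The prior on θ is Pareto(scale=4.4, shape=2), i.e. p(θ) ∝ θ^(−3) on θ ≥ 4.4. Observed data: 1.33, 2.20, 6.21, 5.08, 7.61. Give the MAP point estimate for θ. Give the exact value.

θ̂_MAP = 7.61

The Uniform(0, θ) likelihood is θ^(−n) for θ ≥ max(xᵢ), zero otherwise. Here max(xᵢ) = 7.61.
Posterior ∝ θ^(−3) · θ^(−5) = θ^(−8) on θ ≥ max(4.4, 7.61) = 7.61.
This density is strictly decreasing in θ, so the posterior mode lies at the lower boundary of the support.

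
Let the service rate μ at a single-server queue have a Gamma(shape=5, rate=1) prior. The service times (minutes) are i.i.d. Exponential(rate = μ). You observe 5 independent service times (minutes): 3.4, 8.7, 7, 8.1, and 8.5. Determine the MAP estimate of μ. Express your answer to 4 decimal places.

The Exponential(rate=μ) likelihood is ∝ μ^n e^(−μΣtᵢ). Here n = 5 and Σtᵢ = 3.4 + 8.7 + 7 + 8.1 + 8.5 = 35.7.
Posterior ∝ μ^4e^(−1μ) · μ^5e^(−35.7μ) = μ^9e^(−36.7μ), i.e. Gamma(10, 36.7).
Mode = (a−1)/b = 9/36.7 ≈ 0.2452.

μ̂_MAP = 0.2452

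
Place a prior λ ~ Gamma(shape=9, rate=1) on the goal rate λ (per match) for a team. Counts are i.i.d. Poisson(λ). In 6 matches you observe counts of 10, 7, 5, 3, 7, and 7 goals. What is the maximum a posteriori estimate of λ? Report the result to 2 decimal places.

Σxᵢ = 10+7+5+3+7+7 = 39, with n = 6.
Posterior ∝ λ^8e^(−1λ) · λ^39e^(−6λ) = λ^47e^(−7λ), i.e. Gamma(shape=48, rate=7).
The mode of a Gamma(a, b) with a ≥ 1 (shape–rate) is (a−1)/b = 47/7 ≈ 6.71.

λ̂_MAP = 6.71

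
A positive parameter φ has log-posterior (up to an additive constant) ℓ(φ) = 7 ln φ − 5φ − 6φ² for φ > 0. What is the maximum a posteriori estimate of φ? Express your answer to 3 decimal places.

ℓ'(φ) = 7/φ − 5 − 12φ. Setting this to zero and multiplying by φ: 12φ² + 5φ − 7 = 0.
φ = (−5 + √(5² + 4·12·7)) / (2·12) = (−5 + √361) / 24 = (−5 + 19)/24 = 7/12.
ℓ''(φ) = −7/φ² − 12 < 0, confirming a maximum.

φ̂_MAP = 0.583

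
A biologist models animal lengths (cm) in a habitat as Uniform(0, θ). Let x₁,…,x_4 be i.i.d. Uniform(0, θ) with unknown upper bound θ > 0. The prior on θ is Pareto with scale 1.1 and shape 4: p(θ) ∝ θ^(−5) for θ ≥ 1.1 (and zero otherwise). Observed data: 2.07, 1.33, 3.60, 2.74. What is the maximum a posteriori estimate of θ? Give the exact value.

The Uniform(0, θ) likelihood is θ^(−n) for θ ≥ max(xᵢ), zero otherwise. Here max(xᵢ) = 3.60.
Posterior ∝ θ^(−5) · θ^(−4) = θ^(−9) on θ ≥ max(1.1, 3.60) = 3.60.
This density is strictly decreasing in θ, so the posterior mode lies at the lower boundary of the support.

θ̂_MAP = 3.60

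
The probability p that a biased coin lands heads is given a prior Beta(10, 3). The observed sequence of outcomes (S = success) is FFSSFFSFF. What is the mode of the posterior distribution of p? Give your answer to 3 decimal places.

p̂_MAP = 0.600

Prior: Beta(10, 3).
Data: 3 successes in 9 trials (from the sequence). The binomial likelihood contributes p^3(1−p)^6, so the posterior is Beta(10+3, 3+6) = Beta(13, 9).
For Beta(a, b) with a, b > 1 the mode is (a−1)/(a+b−2) = 12/20 ≈ 0.600.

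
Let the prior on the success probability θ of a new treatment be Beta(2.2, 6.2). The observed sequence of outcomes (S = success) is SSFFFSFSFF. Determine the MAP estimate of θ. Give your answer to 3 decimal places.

θ̂_MAP = 0.317

Prior: Beta(2.2, 6.2).
Data: 4 successes in 10 trials (from the sequence). The binomial likelihood contributes θ^4(1−θ)^6, so the posterior is Beta(2.2+4, 6.2+6) = Beta(6.2, 12.2).
For Beta(a, b) with a, b > 1 the mode is (a−1)/(a+b−2) = 5.2/16.4 ≈ 0.317.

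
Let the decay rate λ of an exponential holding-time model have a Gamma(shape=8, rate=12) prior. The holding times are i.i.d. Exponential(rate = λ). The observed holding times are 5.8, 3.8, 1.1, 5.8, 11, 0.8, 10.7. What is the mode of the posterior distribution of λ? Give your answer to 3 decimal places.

λ̂_MAP = 0.275

The Exponential(rate=λ) likelihood is ∝ λ^n e^(−λΣtᵢ). Here n = 7 and Σtᵢ = 5.8 + 3.8 + 1.1 + 5.8 + 11 + 0.8 + 10.7 = 39.
Posterior ∝ λ^7e^(−12λ) · λ^7e^(−39λ) = λ^14e^(−51λ), i.e. Gamma(15, 51).
Mode = (a−1)/b = 14/51 ≈ 0.275.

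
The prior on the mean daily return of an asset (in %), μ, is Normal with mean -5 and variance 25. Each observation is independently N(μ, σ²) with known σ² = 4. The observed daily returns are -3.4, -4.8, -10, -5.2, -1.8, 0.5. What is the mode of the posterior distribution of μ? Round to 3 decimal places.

n = 6; x̄ = ((-3.4) + (-4.8) + (-10) + (-5.2) + (-1.8) + 0.5)/6 = -24.7/6 = -247/60 ≈ -4.1167.
For a Normal prior and Normal likelihood with known variance, the posterior is Normal; its mode equals its mean, the precision-weighted average.
Prior precision 1/σ₀² = 1/25 = 0.04; data precision n/σ² = 6/4 = 1.5.
μ̂ = (0.04·(-5) + 1.5·(-247/60)) / (0.04 + 1.5) = (-6.375)/1.54 = -1275/308 ≈ -4.140.

μ̂_MAP = -4.140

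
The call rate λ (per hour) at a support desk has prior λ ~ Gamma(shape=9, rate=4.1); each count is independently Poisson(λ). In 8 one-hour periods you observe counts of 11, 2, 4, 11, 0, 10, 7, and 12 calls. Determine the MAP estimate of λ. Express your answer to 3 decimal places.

Σxᵢ = 11+2+4+11+0+10+7+12 = 57, with n = 8.
Posterior ∝ λ^8e^(−4.1λ) · λ^57e^(−8λ) = λ^65e^(−12.1λ), i.e. Gamma(shape=66, rate=12.1).
The mode of a Gamma(a, b) with a ≥ 1 (shape–rate) is (a−1)/b = 65/12.1 ≈ 5.372.

λ̂_MAP = 5.372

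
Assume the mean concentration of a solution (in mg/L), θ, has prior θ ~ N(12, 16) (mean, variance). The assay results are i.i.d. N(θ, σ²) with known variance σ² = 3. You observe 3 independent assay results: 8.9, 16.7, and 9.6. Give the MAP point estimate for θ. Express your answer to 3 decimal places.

n = 3; x̄ = (8.9 + 16.7 + 9.6)/3 = 35.2/3 = 176/15 ≈ 11.7333.
For a Normal prior and Normal likelihood with known variance, the posterior is Normal; its mode equals its mean, the precision-weighted average.
Prior precision 1/σ₀² = 1/16 = 0.0625; data precision n/σ² = 3/3 = 1.
θ̂ = (0.0625·12 + 1·(176/15)) / (0.0625 + 1) = (749/60)/1.0625 = 2996/255 ≈ 11.749.

θ̂_MAP = 11.749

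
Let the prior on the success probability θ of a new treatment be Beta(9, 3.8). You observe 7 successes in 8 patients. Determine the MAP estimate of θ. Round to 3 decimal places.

θ̂_MAP = 0.798

Prior: Beta(9, 3.8).
Data: 7 successes in 8 trials. The binomial likelihood contributes θ^7(1−θ)^1, so the posterior is Beta(9+7, 3.8+1) = Beta(16, 4.8).
For Beta(a, b) with a, b > 1 the mode is (a−1)/(a+b−2) = 15/18.8 ≈ 0.798.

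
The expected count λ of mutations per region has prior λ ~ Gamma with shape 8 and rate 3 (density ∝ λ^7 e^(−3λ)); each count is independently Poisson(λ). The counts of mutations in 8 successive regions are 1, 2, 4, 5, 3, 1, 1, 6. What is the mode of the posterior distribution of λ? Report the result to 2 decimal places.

λ̂_MAP = 2.73

Σxᵢ = 1+2+4+5+3+1+1+6 = 23, with n = 8.
Posterior ∝ λ^7e^(−3λ) · λ^23e^(−8λ) = λ^30e^(−11λ), i.e. Gamma(shape=31, rate=11).
The mode of a Gamma(a, b) with a ≥ 1 (shape–rate) is (a−1)/b = 30/11 ≈ 2.73.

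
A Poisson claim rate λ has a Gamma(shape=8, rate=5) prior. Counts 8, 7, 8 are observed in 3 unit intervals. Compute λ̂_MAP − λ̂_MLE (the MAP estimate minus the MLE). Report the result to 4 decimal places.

MAP − MLE = -3.9167

Σxᵢ = 23. Posterior is Gamma(31, 8); MAP = (31−1)/8 = 30/8 ≈ 3.75000.
MLE = x̄ = 23/3 ≈ 7.66667.
Difference = 30/8 − 23/3 = -47/12 ≈ -3.9167.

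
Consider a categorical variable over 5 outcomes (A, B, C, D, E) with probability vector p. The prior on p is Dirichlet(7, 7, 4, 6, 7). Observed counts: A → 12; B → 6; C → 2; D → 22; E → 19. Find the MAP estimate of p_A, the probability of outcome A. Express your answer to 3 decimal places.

MAP estimate of p_A = 0.207

The posterior is Dirichlet(αᵢ + nᵢ) = Dirichlet(19, 13, 6, 28, 26).
For a Dirichlet(a₁,…,a_K) with all aᵢ > 1, the mode has j-th component (aⱼ − 1)/(Σaᵢ − K).
Here Σaᵢ = 92 and K = 5, so p_A = (19 − 1)/(92 − 5) = 18/87 ≈ 0.207.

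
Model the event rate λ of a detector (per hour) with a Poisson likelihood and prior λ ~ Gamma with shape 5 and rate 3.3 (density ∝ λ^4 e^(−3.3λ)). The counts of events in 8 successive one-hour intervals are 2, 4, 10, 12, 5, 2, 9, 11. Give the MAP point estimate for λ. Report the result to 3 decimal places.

Σxᵢ = 2+4+10+12+5+2+9+11 = 55, with n = 8.
Posterior ∝ λ^4e^(−3.3λ) · λ^55e^(−8λ) = λ^59e^(−11.3λ), i.e. Gamma(shape=60, rate=11.3).
The mode of a Gamma(a, b) with a ≥ 1 (shape–rate) is (a−1)/b = 59/11.3 ≈ 5.221.

λ̂_MAP = 5.221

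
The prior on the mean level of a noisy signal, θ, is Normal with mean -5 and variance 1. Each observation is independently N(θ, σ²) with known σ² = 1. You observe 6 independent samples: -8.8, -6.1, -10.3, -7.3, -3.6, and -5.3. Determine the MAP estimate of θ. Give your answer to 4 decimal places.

n = 6; x̄ = ((-8.8) + (-6.1) + (-10.3) + (-7.3) + (-3.6) + (-5.3))/6 = -41.4/6 = -6.9.
For a Normal prior and Normal likelihood with known variance, the posterior is Normal; its mode equals its mean, the precision-weighted average.
Prior precision 1/σ₀² = 1/1 = 1; data precision n/σ² = 6/1 = 6.
θ̂ = (1·(-5) + 6·(-6.9)) / (1 + 6) = (-46.4)/7 = -232/35 ≈ -6.6286.

θ̂_MAP = -6.6286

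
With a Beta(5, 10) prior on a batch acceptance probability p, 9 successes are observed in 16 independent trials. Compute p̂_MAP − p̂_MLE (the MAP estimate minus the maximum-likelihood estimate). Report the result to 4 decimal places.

Posterior is Beta(14, 17); MAP = (14−1)/(31−2) = 13/29 ≈ 0.44828.
MLE ignores the prior: p̂_MLE = k/n = 9/16 ≈ 0.56250.
Difference = 13/29 − 9/16 = -53/464 ≈ -0.1142.

MAP − MLE = -0.1142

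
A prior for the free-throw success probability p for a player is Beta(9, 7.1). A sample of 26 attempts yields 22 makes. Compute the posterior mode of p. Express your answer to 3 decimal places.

Prior: Beta(9, 7.1).
Data: 22 successes in 26 trials. The binomial likelihood contributes p^22(1−p)^4, so the posterior is Beta(9+22, 7.1+4) = Beta(31, 11.1).
For Beta(a, b) with a, b > 1 the mode is (a−1)/(a+b−2) = 30/40.1 ≈ 0.748.

p̂_MAP = 0.748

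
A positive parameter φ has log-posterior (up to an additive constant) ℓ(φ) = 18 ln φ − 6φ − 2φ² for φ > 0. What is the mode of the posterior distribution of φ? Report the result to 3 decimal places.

φ̂_MAP = 1.500

ℓ'(φ) = 18/φ − 6 − 4φ. Setting this to zero and multiplying by φ: 4φ² + 6φ − 18 = 0.
φ = (−6 + √(6² + 4·4·18)) / (2·4) = (−6 + √324) / 8 = (−6 + 18)/8 = 3/2.
ℓ''(φ) = −18/φ² − 4 < 0, confirming a maximum.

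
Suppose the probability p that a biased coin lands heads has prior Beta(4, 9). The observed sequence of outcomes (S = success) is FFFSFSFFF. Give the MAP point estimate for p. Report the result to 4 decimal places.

Prior: Beta(4, 9).
Data: 2 successes in 9 trials (from the sequence). The binomial likelihood contributes p^2(1−p)^7, so the posterior is Beta(4+2, 9+7) = Beta(6, 16).
For Beta(a, b) with a, b > 1 the mode is (a−1)/(a+b−2) = 5/20 ≈ 0.2500.

p̂_MAP = 0.2500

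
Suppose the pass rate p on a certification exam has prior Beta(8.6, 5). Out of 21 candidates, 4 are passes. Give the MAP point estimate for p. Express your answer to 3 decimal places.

Prior: Beta(8.6, 5).
Data: 4 successes in 21 trials. The binomial likelihood contributes p^4(1−p)^17, so the posterior is Beta(8.6+4, 5+17) = Beta(12.6, 22).
For Beta(a, b) with a, b > 1 the mode is (a−1)/(a+b−2) = 11.6/32.6 ≈ 0.356.

p̂_MAP = 0.356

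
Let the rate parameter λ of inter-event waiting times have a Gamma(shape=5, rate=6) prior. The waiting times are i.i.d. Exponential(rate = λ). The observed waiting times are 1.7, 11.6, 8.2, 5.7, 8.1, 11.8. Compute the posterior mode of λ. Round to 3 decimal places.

The Exponential(rate=λ) likelihood is ∝ λ^n e^(−λΣtᵢ). Here n = 6 and Σtᵢ = 1.7 + 11.6 + 8.2 + 5.7 + 8.1 + 11.8 = 47.1.
Posterior ∝ λ^4e^(−6λ) · λ^6e^(−47.1λ) = λ^10e^(−53.1λ), i.e. Gamma(11, 53.1).
Mode = (a−1)/b = 10/53.1 ≈ 0.188.

λ̂_MAP = 0.188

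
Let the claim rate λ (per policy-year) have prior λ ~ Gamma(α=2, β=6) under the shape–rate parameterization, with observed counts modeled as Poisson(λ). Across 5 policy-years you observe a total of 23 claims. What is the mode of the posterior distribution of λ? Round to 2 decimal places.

Σxᵢ = 23, n = 5.
Posterior ∝ λe^(−6λ) · λ^23e^(−5λ) = λ^24e^(−11λ), i.e. Gamma(shape=25, rate=11).
The mode of a Gamma(a, b) with a ≥ 1 (shape–rate) is (a−1)/b = 24/11 ≈ 2.18.

λ̂_MAP = 2.18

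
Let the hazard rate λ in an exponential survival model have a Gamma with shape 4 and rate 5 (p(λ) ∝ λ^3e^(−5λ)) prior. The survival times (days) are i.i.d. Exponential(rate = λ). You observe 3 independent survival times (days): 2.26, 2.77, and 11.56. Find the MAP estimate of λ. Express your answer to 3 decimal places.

λ̂_MAP = 0.278

The Exponential(rate=λ) likelihood is ∝ λ^n e^(−λΣtᵢ). Here n = 3 and Σtᵢ = 2.26 + 2.77 + 11.56 = 16.59.
Posterior ∝ λ^3e^(−5λ) · λ^3e^(−16.59λ) = λ^6e^(−21.59λ), i.e. Gamma(7, 21.59).
Mode = (a−1)/b = 6/21.59 ≈ 0.278.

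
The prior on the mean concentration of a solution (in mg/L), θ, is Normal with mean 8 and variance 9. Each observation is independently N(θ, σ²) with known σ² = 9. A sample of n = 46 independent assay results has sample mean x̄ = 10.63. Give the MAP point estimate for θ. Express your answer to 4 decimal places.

n = 46, x̄ = 10.63.
For a Normal prior and Normal likelihood with known variance, the posterior is Normal; its mode equals its mean, the precision-weighted average.
Prior precision 1/σ₀² = 1/9; data precision n/σ² = 46/9.
θ̂ = ((1/9)·8 + (46/9)·10.63) / (1/9 + 46/9) = 55.22/(47/9) = 24849/2350 ≈ 10.5740.

θ̂_MAP = 10.5740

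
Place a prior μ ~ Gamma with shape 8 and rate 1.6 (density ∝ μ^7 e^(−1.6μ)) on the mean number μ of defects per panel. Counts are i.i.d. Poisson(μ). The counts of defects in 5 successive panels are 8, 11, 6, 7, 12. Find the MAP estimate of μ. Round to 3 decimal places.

μ̂_MAP = 7.727

Σxᵢ = 8+11+6+7+12 = 44, with n = 5.
Posterior ∝ μ^7e^(−1.6μ) · μ^44e^(−5μ) = μ^51e^(−6.6μ), i.e. Gamma(shape=52, rate=6.6).
The mode of a Gamma(a, b) with a ≥ 1 (shape–rate) is (a−1)/b = 51/6.6 ≈ 7.727.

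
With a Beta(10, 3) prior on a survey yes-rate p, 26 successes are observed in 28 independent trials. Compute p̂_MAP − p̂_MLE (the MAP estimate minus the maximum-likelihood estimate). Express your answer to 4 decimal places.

Posterior is Beta(36, 5); MAP = (36−1)/(41−2) = 35/39 ≈ 0.89744.
MLE ignores the prior: p̂_MLE = k/n = 26/28 ≈ 0.92857.
Difference = 35/39 − 26/28 = -17/546 ≈ -0.0311.

MAP − MLE = -0.0311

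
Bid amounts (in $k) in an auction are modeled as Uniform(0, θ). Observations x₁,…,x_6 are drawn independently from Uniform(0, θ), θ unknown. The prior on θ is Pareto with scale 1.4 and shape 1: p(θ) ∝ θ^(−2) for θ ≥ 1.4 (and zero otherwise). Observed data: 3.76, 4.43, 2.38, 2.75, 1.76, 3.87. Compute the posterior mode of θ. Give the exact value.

The Uniform(0, θ) likelihood is θ^(−n) for θ ≥ max(xᵢ), zero otherwise. Here max(xᵢ) = 4.43.
Posterior ∝ θ^(−2) · θ^(−6) = θ^(−8) on θ ≥ max(1.4, 4.43) = 4.43.
This density is strictly decreasing in θ, so the posterior mode lies at the lower boundary of the support.

θ̂_MAP = 4.43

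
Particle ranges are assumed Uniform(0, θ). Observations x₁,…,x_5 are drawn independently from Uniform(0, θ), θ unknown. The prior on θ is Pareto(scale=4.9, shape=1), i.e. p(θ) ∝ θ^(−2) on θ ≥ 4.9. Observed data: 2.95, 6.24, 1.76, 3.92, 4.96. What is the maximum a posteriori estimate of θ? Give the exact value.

The Uniform(0, θ) likelihood is θ^(−n) for θ ≥ max(xᵢ), zero otherwise. Here max(xᵢ) = 6.24.
Posterior ∝ θ^(−2) · θ^(−5) = θ^(−7) on θ ≥ max(4.9, 6.24) = 6.24.
This density is strictly decreasing in θ, so the posterior mode lies at the lower boundary of the support.

θ̂_MAP = 6.24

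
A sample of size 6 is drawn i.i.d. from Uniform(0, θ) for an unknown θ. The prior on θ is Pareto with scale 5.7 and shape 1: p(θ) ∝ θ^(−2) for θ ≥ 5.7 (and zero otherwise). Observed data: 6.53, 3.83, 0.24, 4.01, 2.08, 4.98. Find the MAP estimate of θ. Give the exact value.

The Uniform(0, θ) likelihood is θ^(−n) for θ ≥ max(xᵢ), zero otherwise. Here max(xᵢ) = 6.53.
Posterior ∝ θ^(−2) · θ^(−6) = θ^(−8) on θ ≥ max(5.7, 6.53) = 6.53.
This density is strictly decreasing in θ, so the posterior mode lies at the lower boundary of the support.

θ̂_MAP = 6.53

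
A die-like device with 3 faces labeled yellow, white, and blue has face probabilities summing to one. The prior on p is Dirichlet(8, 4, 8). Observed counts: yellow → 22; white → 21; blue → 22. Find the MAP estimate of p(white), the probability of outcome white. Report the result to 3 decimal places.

MAP estimate of p(white) = 0.293

The posterior is Dirichlet(αᵢ + nᵢ) = Dirichlet(30, 25, 30).
For a Dirichlet(a₁,…,a_K) with all aᵢ > 1, the mode has j-th component (aⱼ − 1)/(Σaᵢ − K).
Here Σaᵢ = 85 and K = 3, so p(white) = (25 − 1)/(85 − 3) = 24/82 ≈ 0.293.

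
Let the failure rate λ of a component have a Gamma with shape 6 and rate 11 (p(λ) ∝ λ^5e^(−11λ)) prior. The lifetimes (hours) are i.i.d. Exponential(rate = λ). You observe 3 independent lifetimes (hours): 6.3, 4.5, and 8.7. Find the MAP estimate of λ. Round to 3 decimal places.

The Exponential(rate=λ) likelihood is ∝ λ^n e^(−λΣtᵢ). Here n = 3 and Σtᵢ = 6.3 + 4.5 + 8.7 = 19.5.
Posterior ∝ λ^5e^(−11λ) · λ^3e^(−19.5λ) = λ^8e^(−30.5λ), i.e. Gamma(9, 30.5).
Mode = (a−1)/b = 8/30.5 ≈ 0.262.

λ̂_MAP = 0.262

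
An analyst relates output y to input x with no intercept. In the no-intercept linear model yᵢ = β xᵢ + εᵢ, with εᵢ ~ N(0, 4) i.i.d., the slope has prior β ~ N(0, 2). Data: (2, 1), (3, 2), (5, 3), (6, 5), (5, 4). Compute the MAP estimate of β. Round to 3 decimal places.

log p(β | y) = −Σ(yᵢ − βxᵢ)²/(2·4) − β²/(2·2) + const.
Setting the derivative to zero: Σxᵢ(yᵢ − βxᵢ)/4 − β/2 = 0, so β = Σxᵢyᵢ / (Σxᵢ² + σ²/τ²).
Σxᵢyᵢ = 2·1 + 3·2 + 5·3 + 6·5 + 5·4 = 73; Σxᵢ² = 99; σ²/τ² = 2.
β̂_MAP = 73 / (99 + 2) = 73/101 ≈ 0.723.

β̂_MAP = 0.723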